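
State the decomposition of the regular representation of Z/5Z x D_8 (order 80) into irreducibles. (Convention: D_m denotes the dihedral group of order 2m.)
Each irreducible V_i of dimension d_i appears with multiplicity d_i, i.e. rho_reg = (direct sum over all irreducibles V_i) d_i V_i. The irreducible dimensions for Z/5Z x D_8 are 1, 1, 1, 1, 1, 1, 1, 1, 1, 1, 1, 1, 1, 1, 1, 1, 1, 1, 1, 1, 2, 2, 2, 2, 2, 2, 2, 2, 2, 2, 2, 2, 2, 2, 2: 20 irreducibles of dimension 1, each with multiplicity 1; 15 irreducibles of dimension 2, each with multiplicity 2. Total dimension 20*1*1 + 15*2*2 = 80 = |G|.

Working: General theorem: in the regular representation of a finite group G, each irreducible appears with multiplicity equal to its dimension. Check: dim(rho_reg) = sum d_i^2 = 1 + 1 + 1 + 1 + 1 + 1 + 1 + 1 + 1 + 1 + 1 + 1 + 1 + 1 + 1 + 1 + 1 + 1 + 1 + 1 + 4 + 4 + 4 + 4 + 4 + 4 + 4 + 4 + 4 + 4 + 4 + 4 + 4 + 4 + 4 = 80 = |G|.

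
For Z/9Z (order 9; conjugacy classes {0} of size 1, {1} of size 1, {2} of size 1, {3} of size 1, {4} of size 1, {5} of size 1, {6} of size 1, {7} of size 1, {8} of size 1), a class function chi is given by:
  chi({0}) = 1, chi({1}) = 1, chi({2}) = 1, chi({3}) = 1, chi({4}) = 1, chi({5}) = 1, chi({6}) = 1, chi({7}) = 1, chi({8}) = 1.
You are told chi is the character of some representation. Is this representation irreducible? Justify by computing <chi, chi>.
Irreducible: <chi, chi> = 1.

Working: <chi, chi> = (1/|G|) sum_C |C| * |chi(C)|^2 = (1/9)[1*|1|^2 + 1*|1|^2 + 1*|1|^2 + 1*|1|^2 + 1*|1|^2 + 1*|1|^2 + 1*|1|^2 + 1*|1|^2 + 1*|1|^2]
  = (1/9)[(1) + (1) + (1) + (1) + (1) + (1) + (1) + (1) + (1)] = 9/9 = 1.
(Exp terms are combined using exp(i*s)*conj(exp(i*t)) = exp(i*(s-t)), and sums of them are collapsed using the identity that for every m > 1 the m distinct m-th roots of unity sum to 0, e.g. 1 + exp(2*I*pi/3) + exp(-2*I*pi/3) = 0.)
A character is irreducible iff <chi, chi> = 1, so this representation is irreducible.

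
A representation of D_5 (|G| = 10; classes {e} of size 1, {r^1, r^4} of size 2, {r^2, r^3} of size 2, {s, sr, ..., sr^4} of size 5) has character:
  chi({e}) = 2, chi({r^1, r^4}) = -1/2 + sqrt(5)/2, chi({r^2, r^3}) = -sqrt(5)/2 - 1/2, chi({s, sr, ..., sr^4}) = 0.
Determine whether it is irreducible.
Irreducible: <chi, chi> = 1.

Derivation: <chi, chi> = (1/|G|) sum_C |C| * |chi(C)|^2 = (1/10)[1*|2|^2 + 2*|-1/2 + sqrt(5)/2|^2 + 2*|-sqrt(5)/2 - 1/2|^2 + 5*|0|^2]
  = (1/10)[(4) + (3 - sqrt(5)) + (sqrt(5) + 3) + (0)] = 10/10 = 1.
A character is irreducible iff <chi, chi> = 1, so this representation is irreducible.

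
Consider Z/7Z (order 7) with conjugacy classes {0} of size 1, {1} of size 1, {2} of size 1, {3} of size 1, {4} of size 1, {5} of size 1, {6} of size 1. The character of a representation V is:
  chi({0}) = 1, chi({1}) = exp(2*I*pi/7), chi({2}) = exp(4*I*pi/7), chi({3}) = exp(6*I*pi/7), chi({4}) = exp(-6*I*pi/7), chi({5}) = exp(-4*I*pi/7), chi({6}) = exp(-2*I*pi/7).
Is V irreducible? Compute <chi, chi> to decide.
Irreducible: <chi, chi> = 1.

Proof sketch: <chi, chi> = (1/|G|) sum_C |C| * |chi(C)|^2 = (1/7)[1*|1|^2 + 1*|exp(2*I*pi/7)|^2 + 1*|exp(4*I*pi/7)|^2 + 1*|exp(6*I*pi/7)|^2 + 1*|exp(-6*I*pi/7)|^2 + 1*|exp(-4*I*pi/7)|^2 + 1*|exp(-2*I*pi/7)|^2]
  = (1/7)[(1) + (1) + (1) + (1) + (1) + (1) + (1)] = 7/7 = 1.
(Exp terms are combined using exp(i*s)*conj(exp(i*t)) = exp(i*(s-t)), and sums of them are collapsed using the identity that for every m > 1 the m distinct m-th roots of unity sum to 0, e.g. 1 + exp(2*I*pi/3) + exp(-2*I*pi/3) = 0.)
A character is irreducible iff <chi, chi> = 1, so this representation is irreducible.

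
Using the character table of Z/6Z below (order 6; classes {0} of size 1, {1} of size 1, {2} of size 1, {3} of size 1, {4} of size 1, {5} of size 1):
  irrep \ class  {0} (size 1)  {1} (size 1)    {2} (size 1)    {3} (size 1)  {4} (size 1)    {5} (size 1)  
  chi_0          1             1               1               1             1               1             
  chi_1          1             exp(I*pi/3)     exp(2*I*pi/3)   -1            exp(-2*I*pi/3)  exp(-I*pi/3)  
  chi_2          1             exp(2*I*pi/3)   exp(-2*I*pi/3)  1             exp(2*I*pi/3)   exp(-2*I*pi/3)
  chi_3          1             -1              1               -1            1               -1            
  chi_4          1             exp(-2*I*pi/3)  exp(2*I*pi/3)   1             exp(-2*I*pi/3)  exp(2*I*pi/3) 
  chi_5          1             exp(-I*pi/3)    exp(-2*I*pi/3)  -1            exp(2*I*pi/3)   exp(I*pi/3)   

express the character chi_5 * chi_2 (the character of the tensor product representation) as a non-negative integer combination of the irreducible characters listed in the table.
chi_5 tensor chi_2 = chi_1 (all other irreducibles have multiplicity 0).

Argument: The character of a tensor product is the pointwise product (chi_5 * chi_2)(C) = chi_5(C) * chi_2(C):
  {0}: (1)*(1), {1}: (exp(-I*pi/3))*(exp(2*I*pi/3)), {2}: (exp(-2*I*pi/3))*(exp(-2*I*pi/3)), {3}: (-1)*(1), {4}: (exp(2*I*pi/3))*(exp(2*I*pi/3)), {5}: (exp(I*pi/3))*(exp(-2*I*pi/3))
so (chi_5 * chi_2) takes values
  {0} -> 1, {1} -> exp(I*pi/3), {2} -> exp(2*I*pi/3), {3} -> -1, {4} -> exp(-2*I*pi/3), {5} -> exp(-I*pi/3).
Now take the inner product of this character with each irreducible chi from the table, <chi_5*chi_2, chi> = (1/6) sum_C |C| (chi_5*chi_2)(C) conj(chi(C)):
  <chi_5*chi_2, chi_0> = (1/6)[1*(1)*conj(1) + 1*(exp(I*pi/3))*conj(1) + 1*(exp(2*I*pi/3))*conj(1) + 1*(-1)*conj(1) + 1*(exp(-2*I*pi/3))*conj(1) + 1*(exp(-I*pi/3))*conj(1)]
      = (1/6)[(1) + (exp(I*pi/3)) + (exp(2*I*pi/3)) + (-1) + (exp(-2*I*pi/3)) + (exp(-I*pi/3))] = 0/6 = 0
  <chi_5*chi_2, chi_1> = (1/6)[1*(1)*conj(1) + 1*(exp(I*pi/3))*conj(exp(I*pi/3)) + 1*(exp(2*I*pi/3))*conj(exp(2*I*pi/3)) + 1*(-1)*conj(-1) + 1*(exp(-2*I*pi/3))*conj(exp(-2*I*pi/3)) + 1*(exp(-I*pi/3))*conj(exp(-I*pi/3))]
      = (1/6)[(1) + (1) + (1) + (1) + (1) + (1)] = 6/6 = 1
  <chi_5*chi_2, chi_2> = (1/6)[1*(1)*conj(1) + 1*(exp(I*pi/3))*conj(exp(2*I*pi/3)) + 1*(exp(2*I*pi/3))*conj(exp(-2*I*pi/3)) + 1*(-1)*conj(1) + 1*(exp(-2*I*pi/3))*conj(exp(2*I*pi/3)) + 1*(exp(-I*pi/3))*conj(exp(-2*I*pi/3))]
      = (1/6)[(1) + (exp(-I*pi/3)) + (exp(-2*I*pi/3)) + (-1) + (exp(2*I*pi/3)) + (exp(I*pi/3))] = 0/6 = 0
  <chi_5*chi_2, chi_3> = (1/6)[1*(1)*conj(1) + 1*(exp(I*pi/3))*conj(-1) + 1*(exp(2*I*pi/3))*conj(1) + 1*(-1)*conj(-1) + 1*(exp(-2*I*pi/3))*conj(1) + 1*(exp(-I*pi/3))*conj(-1)]
      = (1/6)[(1) + (-exp(I*pi/3)) + (exp(2*I*pi/3)) + (1) + (exp(-2*I*pi/3)) + (-exp(-I*pi/3))] = 0/6 = 0
  <chi_5*chi_2, chi_4> = (1/6)[1*(1)*conj(1) + 1*(exp(I*pi/3))*conj(exp(-2*I*pi/3)) + 1*(exp(2*I*pi/3))*conj(exp(2*I*pi/3)) + 1*(-1)*conj(1) + 1*(exp(-2*I*pi/3))*conj(exp(-2*I*pi/3)) + 1*(exp(-I*pi/3))*conj(exp(2*I*pi/3))]
      = (1/6)[(1) + (-1) + (1) + (-1) + (1) + (-1)] = 0/6 = 0
  <chi_5*chi_2, chi_5> = (1/6)[1*(1)*conj(1) + 1*(exp(I*pi/3))*conj(exp(-I*pi/3)) + 1*(exp(2*I*pi/3))*conj(exp(-2*I*pi/3)) + 1*(-1)*conj(-1) + 1*(exp(-2*I*pi/3))*conj(exp(2*I*pi/3)) + 1*(exp(-I*pi/3))*conj(exp(I*pi/3))]
      = (1/6)[(1) + (exp(2*I*pi/3)) + (exp(-2*I*pi/3)) + (1) + (exp(2*I*pi/3)) + (exp(-2*I*pi/3))] = 0/6 = 0
(Exp terms are combined using exp(i*s)*conj(exp(i*t)) = exp(i*(s-t)), and sums of them are collapsed using the identity that for every m > 1 the m distinct m-th roots of unity sum to 0, e.g. 1 + exp(2*I*pi/3) + exp(-2*I*pi/3) = 0.)
Hence the multiplicities are chi_1: 1. Dimension check: dim(chi_5)*dim(chi_2) = 1*1 = 1 and sum (mult * dim) = 1*1 = 1.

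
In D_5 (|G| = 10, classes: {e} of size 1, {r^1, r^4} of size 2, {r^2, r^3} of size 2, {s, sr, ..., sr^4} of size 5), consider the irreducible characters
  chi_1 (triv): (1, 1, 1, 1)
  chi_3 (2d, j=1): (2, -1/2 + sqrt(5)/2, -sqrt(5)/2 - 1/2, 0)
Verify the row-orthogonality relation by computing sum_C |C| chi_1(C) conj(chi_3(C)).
Sum = 0; so <chi_1, chi_3> = 0 (distinct irreducibles are orthogonal).

Compute term by term over conjugacy classes (|C| * chi_1(C) * conj(chi_3(C))):
  1*(1)*conj(2) + 2*(1)*conj(-1/2 + sqrt(5)/2) + 2*(1)*conj(-sqrt(5)/2 - 1/2) + 5*(1)*conj(0)
  = (2) + (-1 + sqrt(5)) + (-sqrt(5) - 1) + (0)
  = 0.
Dividing by |G| = 10 gives 0/10 = 0, matching the row-orthogonality relation <chi_1, chi_3> = [chi_1 = chi_3].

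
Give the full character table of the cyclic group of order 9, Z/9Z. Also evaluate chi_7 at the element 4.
Character table of Z/9Z (irreps indexed chi_0,...,chi_8 with chi_k(m) = zeta_9^(k*m), zeta_9 = exp(2*pi*i/9)):
  irrep \ class  {0} (size 1)  {1} (size 1)    {2} (size 1)    {3} (size 1)    {4} (size 1)    {5} (size 1)    {6} (size 1)    {7} (size 1)    {8} (size 1)  
  chi_0          1             1               1               1               1               1               1               1               1             
  chi_1          1             exp(2*I*pi/9)   exp(4*I*pi/9)   exp(2*I*pi/3)   exp(8*I*pi/9)   exp(-8*I*pi/9)  exp(-2*I*pi/3)  exp(-4*I*pi/9)  exp(-2*I*pi/9)
  chi_2          1             exp(4*I*pi/9)   exp(8*I*pi/9)   exp(-2*I*pi/3)  exp(-2*I*pi/9)  exp(2*I*pi/9)   exp(2*I*pi/3)   exp(-8*I*pi/9)  exp(-4*I*pi/9)
  chi_3          1             exp(2*I*pi/3)   exp(-2*I*pi/3)  1               exp(2*I*pi/3)   exp(-2*I*pi/3)  1               exp(2*I*pi/3)   exp(-2*I*pi/3)
  chi_4          1             exp(8*I*pi/9)   exp(-2*I*pi/9)  exp(2*I*pi/3)   exp(-4*I*pi/9)  exp(4*I*pi/9)   exp(-2*I*pi/3)  exp(2*I*pi/9)   exp(-8*I*pi/9)
  chi_5          1             exp(-8*I*pi/9)  exp(2*I*pi/9)   exp(-2*I*pi/3)  exp(4*I*pi/9)   exp(-4*I*pi/9)  exp(2*I*pi/3)   exp(-2*I*pi/9)  exp(8*I*pi/9) 
  chi_6          1             exp(-2*I*pi/3)  exp(2*I*pi/3)   1               exp(-2*I*pi/3)  exp(2*I*pi/3)   1               exp(-2*I*pi/3)  exp(2*I*pi/3) 
  chi_7          1             exp(-4*I*pi/9)  exp(-8*I*pi/9)  exp(2*I*pi/3)   exp(2*I*pi/9)   exp(-2*I*pi/9)  exp(-2*I*pi/3)  exp(8*I*pi/9)   exp(4*I*pi/9) 
  chi_8          1             exp(-2*I*pi/9)  exp(-4*I*pi/9)  exp(-2*I*pi/3)  exp(-8*I*pi/9)  exp(8*I*pi/9)   exp(2*I*pi/3)   exp(4*I*pi/9)   exp(2*I*pi/9) 

Spot check: chi_7(4) = zeta_9^(7*4) = zeta_9^28 = exp(2*I*pi/9).

Derivation: Z/9Z is abelian, so all 9 irreducible complex representations are 1-dimensional. They are given by chi_k(m) = zeta_9^(k*m) for k = 0,...,8. Row orthogonality: sum_m chi_k(m) conj(chi_l(m)) = 9 * [k = l].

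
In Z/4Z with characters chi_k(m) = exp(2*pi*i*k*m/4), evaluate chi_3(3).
chi_3(3) = zeta_4^9 = I

Why: chi_3(3) = zeta_4^(3*3) = zeta_4^9. Since zeta_4^4 = 1, this equals zeta_4^1 = exp(2*pi*i*1/4) = I.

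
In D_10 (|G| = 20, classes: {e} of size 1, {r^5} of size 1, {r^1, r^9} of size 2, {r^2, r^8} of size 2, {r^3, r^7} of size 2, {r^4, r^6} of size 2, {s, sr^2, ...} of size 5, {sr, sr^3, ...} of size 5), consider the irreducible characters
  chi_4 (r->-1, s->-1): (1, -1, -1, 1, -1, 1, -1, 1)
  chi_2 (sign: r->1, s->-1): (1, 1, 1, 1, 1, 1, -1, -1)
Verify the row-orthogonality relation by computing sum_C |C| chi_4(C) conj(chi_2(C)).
Sum = 0; so <chi_4, chi_2> = 0 (distinct irreducibles are orthogonal).

Reasoning: Compute term by term over conjugacy classes (|C| * chi_4(C) * conj(chi_2(C))):
  1*(1)*conj(1) + 1*(-1)*conj(1) + 2*(-1)*conj(1) + 2*(1)*conj(1) + 2*(-1)*conj(1) + 2*(1)*conj(1) + 5*(-1)*conj(-1) + 5*(1)*conj(-1)
  = (1) + (-1) + (-2) + (2) + (-2) + (2) + (5) + (-5)
  = 0.
Dividing by |G| = 20 gives 0/20 = 0, matching the row-orthogonality relation <chi_4, chi_2> = [chi_4 = chi_2].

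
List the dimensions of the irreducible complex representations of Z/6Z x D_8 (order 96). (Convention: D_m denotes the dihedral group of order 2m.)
Dimensions: 1, 1, 1, 1, 1, 1, 1, 1, 1, 1, 1, 1, 1, 1, 1, 1, 1, 1, 1, 1, 1, 1, 1, 1, 2, 2, 2, 2, 2, 2, 2, 2, 2, 2, 2, 2, 2, 2, 2, 2, 2, 2

Details: There are 42 irreducibles (= number of conjugacy classes). Their dimensions d_i satisfy sum d_i^2 = |G| = 96: 1 + 1 + 1 + 1 + 1 + 1 + 1 + 1 + 1 + 1 + 1 + 1 + 1 + 1 + 1 + 1 + 1 + 1 + 1 + 1 + 1 + 1 + 1 + 1 + 4 + 4 + 4 + 4 + 4 + 4 + 4 + 4 + 4 + 4 + 4 + 4 + 4 + 4 + 4 + 4 + 4 + 4 = 96. (For the product with Z/6Z: each of the 6 1-dim characters of Z/6Z tensors with each irrep of D_8, giving 6 copies of each D_8-dimension.)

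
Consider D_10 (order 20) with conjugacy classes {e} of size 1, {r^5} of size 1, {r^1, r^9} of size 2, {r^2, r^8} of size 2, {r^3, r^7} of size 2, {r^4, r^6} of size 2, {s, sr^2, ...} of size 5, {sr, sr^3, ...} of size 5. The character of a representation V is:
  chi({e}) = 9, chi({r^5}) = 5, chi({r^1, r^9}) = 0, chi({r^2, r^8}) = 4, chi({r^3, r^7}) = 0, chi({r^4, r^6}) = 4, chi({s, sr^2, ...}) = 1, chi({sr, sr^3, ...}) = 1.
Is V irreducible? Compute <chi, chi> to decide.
Not irreducible (reducible): <chi, chi> = 9 > 1.

Explanation: <chi, chi> = (1/|G|) sum_C |C| * |chi(C)|^2 = (1/20)[1*|9|^2 + 1*|5|^2 + 2*|0|^2 + 2*|4|^2 + 2*|0|^2 + 2*|4|^2 + 5*|1|^2 + 5*|1|^2]
  = (1/20)[(81) + (25) + (0) + (32) + (0) + (32) + (5) + (5)] = 180/20 = 9.
A character is irreducible iff <chi, chi> = 1, so this representation is reducible.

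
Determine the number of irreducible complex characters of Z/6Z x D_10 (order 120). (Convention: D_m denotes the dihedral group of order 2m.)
48

Proof sketch: The number of irreducible complex representations of a finite group equals its number of conjugacy classes. For a direct product, #classes(G x H) = #classes(G) * #classes(H). Z/6Z has 6 classes (abelian), D_10 has 8 classes, so 6 * 8 = 48, so Z/6Z x D_10 (order 120) has exactly 48 irreducible complex representations.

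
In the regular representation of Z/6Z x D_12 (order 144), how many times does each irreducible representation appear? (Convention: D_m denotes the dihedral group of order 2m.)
Each irreducible V_i of dimension d_i appears with multiplicity d_i, i.e. rho_reg = (direct sum over all irreducibles V_i) d_i V_i. The irreducible dimensions for Z/6Z x D_12 are 1, 1, 1, 1, 1, 1, 1, 1, 1, 1, 1, 1, 1, 1, 1, 1, 1, 1, 1, 1, 1, 1, 1, 1, 2, 2, 2, 2, 2, 2, 2, 2, 2, 2, 2, 2, 2, 2, 2, 2, 2, 2, 2, 2, 2, 2, 2, 2, 2, 2, 2, 2, 2, 2: 24 irreducibles of dimension 1, each with multiplicity 1; 30 irreducibles of dimension 2, each with multiplicity 2. Total dimension 24*1*1 + 30*2*2 = 144 = |G|.

Working: General theorem: in the regular representation of a finite group G, each irreducible appears with multiplicity equal to its dimension. Check: dim(rho_reg) = sum d_i^2 = 1 + 1 + 1 + 1 + 1 + 1 + 1 + 1 + 1 + 1 + 1 + 1 + 1 + 1 + 1 + 1 + 1 + 1 + 1 + 1 + 1 + 1 + 1 + 1 + 4 + 4 + 4 + 4 + 4 + 4 + 4 + 4 + 4 + 4 + 4 + 4 + 4 + 4 + 4 + 4 + 4 + 4 + 4 + 4 + 4 + 4 + 4 + 4 + 4 + 4 + 4 + 4 + 4 + 4 = 144 = |G|.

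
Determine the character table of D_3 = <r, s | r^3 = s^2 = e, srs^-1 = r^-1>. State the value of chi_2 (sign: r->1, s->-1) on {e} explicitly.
Conjugacy classes: {e} of size 1, {r^1, r^2} of size 2, {s, sr, ..., sr^2} of size 3.
Character table:
  irrep \ class              {e} (size 1)  {r^1, r^2} (size 2)  {s, sr, ..., sr^2} (size 3)
  chi_1 (triv)               1             1                    1                          
  chi_2 (sign: r->1, s->-1)  1             1                    -1                         
  chi_3 (2d, j=1)            2             -1                   0                          

Spot check: chi_2 (sign: r->1, s->-1) on {e} = 1.

Reasoning: D_3 has order 2*3 = 6 with 3 conjugacy classes, hence 3 irreducibles. Sum of squared dims 1 + 1 + 4 = 6 = |G|. Linear characters come from the abelianisation; the 2-dimensional irreps have character r^k -> 2*cos(2*pi*j*k/3), reflections -> 0.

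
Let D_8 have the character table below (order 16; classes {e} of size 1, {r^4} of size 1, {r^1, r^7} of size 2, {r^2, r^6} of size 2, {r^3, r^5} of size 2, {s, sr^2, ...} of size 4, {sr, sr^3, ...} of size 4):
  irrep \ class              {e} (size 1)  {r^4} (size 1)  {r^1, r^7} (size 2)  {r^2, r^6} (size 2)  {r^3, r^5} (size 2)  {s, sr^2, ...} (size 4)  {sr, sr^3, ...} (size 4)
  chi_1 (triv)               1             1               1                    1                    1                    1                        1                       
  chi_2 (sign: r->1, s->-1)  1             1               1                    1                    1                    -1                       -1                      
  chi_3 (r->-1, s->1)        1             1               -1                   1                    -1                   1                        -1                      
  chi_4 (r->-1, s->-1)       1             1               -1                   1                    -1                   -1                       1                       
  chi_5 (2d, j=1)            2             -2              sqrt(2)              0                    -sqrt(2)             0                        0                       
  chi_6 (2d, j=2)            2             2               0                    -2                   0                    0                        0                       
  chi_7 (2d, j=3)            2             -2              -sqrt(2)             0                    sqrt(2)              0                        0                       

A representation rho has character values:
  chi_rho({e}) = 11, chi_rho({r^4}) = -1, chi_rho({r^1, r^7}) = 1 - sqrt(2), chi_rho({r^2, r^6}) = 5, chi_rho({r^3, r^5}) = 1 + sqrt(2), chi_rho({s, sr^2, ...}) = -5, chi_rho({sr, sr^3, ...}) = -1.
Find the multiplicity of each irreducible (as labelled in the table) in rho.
Multiplicities: chi_1: 0, chi_2: 3, chi_3: 0, chi_4: 2, chi_5: 1, chi_6: 0, chi_7: 2.

Solution. Use <chi_rho, chi> = (1/|G|) sum_C |C| * chi_rho(C) * conj(chi(C)) with |G| = 16 for each irreducible chi in the table:
  <chi_rho, chi_1> = (1/16)[1*(11)*conj(1) + 1*(-1)*conj(1) + 2*(1 - sqrt(2))*conj(1) + 2*(5)*conj(1) + 2*(1 + sqrt(2))*conj(1) + 4*(-5)*conj(1) + 4*(-1)*conj(1)]
      = (1/16)[(11) + (-1) + (2 - 2*sqrt(2)) + (10) + (2 + 2*sqrt(2)) + (-20) + (-4)] = 0/16 = 0
  <chi_rho, chi_2> = (1/16)[1*(11)*conj(1) + 1*(-1)*conj(1) + 2*(1 - sqrt(2))*conj(1) + 2*(5)*conj(1) + 2*(1 + sqrt(2))*conj(1) + 4*(-5)*conj(-1) + 4*(-1)*conj(-1)]
      = (1/16)[(11) + (-1) + (2 - 2*sqrt(2)) + (10) + (2 + 2*sqrt(2)) + (20) + (4)] = 48/16 = 3
  <chi_rho, chi_3> = (1/16)[1*(11)*conj(1) + 1*(-1)*conj(1) + 2*(1 - sqrt(2))*conj(-1) + 2*(5)*conj(1) + 2*(1 + sqrt(2))*conj(-1) + 4*(-5)*conj(1) + 4*(-1)*conj(-1)]
      = (1/16)[(11) + (-1) + (-2 + 2*sqrt(2)) + (10) + (-2*sqrt(2) - 2) + (-20) + (4)] = 0/16 = 0
  <chi_rho, chi_4> = (1/16)[1*(11)*conj(1) + 1*(-1)*conj(1) + 2*(1 - sqrt(2))*conj(-1) + 2*(5)*conj(1) + 2*(1 + sqrt(2))*conj(-1) + 4*(-5)*conj(-1) + 4*(-1)*conj(1)]
      = (1/16)[(11) + (-1) + (-2 + 2*sqrt(2)) + (10) + (-2*sqrt(2) - 2) + (20) + (-4)] = 32/16 = 2
  <chi_rho, chi_5> = (1/16)[1*(11)*conj(2) + 1*(-1)*conj(-2) + 2*(1 - sqrt(2))*conj(sqrt(2)) + 2*(5)*conj(0) + 2*(1 + sqrt(2))*conj(-sqrt(2)) + 4*(-5)*conj(0) + 4*(-1)*conj(0)]
      = (1/16)[(22) + (2) + (-4 + 2*sqrt(2)) + (0) + (-4 - 2*sqrt(2)) + (0) + (0)] = 16/16 = 1
  <chi_rho, chi_6> = (1/16)[1*(11)*conj(2) + 1*(-1)*conj(2) + 2*(1 - sqrt(2))*conj(0) + 2*(5)*conj(-2) + 2*(1 + sqrt(2))*conj(0) + 4*(-5)*conj(0) + 4*(-1)*conj(0)]
      = (1/16)[(22) + (-2) + (0) + (-20) + (0) + (0) + (0)] = 0/16 = 0
  <chi_rho, chi_7> = (1/16)[1*(11)*conj(2) + 1*(-1)*conj(-2) + 2*(1 - sqrt(2))*conj(-sqrt(2)) + 2*(5)*conj(0) + 2*(1 + sqrt(2))*conj(sqrt(2)) + 4*(-5)*conj(0) + 4*(-1)*conj(0)]
      = (1/16)[(22) + (2) + (4 - 2*sqrt(2)) + (0) + (2*sqrt(2) + 4) + (0) + (0)] = 32/16 = 2
Dimension check: dim(rho) = sum (mult * dim) = 0*1 + 3*1 + 0*1 + 2*1 + 1*2 + 0*2 + 2*2 = 11 = chi_rho(e) = 11.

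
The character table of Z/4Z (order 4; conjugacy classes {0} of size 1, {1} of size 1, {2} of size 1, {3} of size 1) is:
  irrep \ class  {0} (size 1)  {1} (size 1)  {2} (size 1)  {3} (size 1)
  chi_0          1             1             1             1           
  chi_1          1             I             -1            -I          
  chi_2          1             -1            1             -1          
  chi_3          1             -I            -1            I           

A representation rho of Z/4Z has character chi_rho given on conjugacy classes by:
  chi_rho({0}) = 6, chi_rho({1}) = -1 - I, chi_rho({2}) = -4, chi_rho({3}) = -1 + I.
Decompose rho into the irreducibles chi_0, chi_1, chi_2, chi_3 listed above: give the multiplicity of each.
Multiplicities: chi_0: 0, chi_1: 2, chi_2: 1, chi_3: 3.

Derivation: Use <chi_rho, chi> = (1/|G|) sum_C |C| * chi_rho(C) * conj(chi(C)) with |G| = 4 for each irreducible chi in the table:
  <chi_rho, chi_0> = (1/4)[1*(6)*conj(1) + 1*(-1 - I)*conj(1) + 1*(-4)*conj(1) + 1*(-1 + I)*conj(1)]
      = (1/4)[(6) + (-1 - I) + (-4) + (-1 + I)] = 0/4 = 0
  <chi_rho, chi_1> = (1/4)[1*(6)*conj(1) + 1*(-1 - I)*conj(I) + 1*(-4)*conj(-1) + 1*(-1 + I)*conj(-I)]
      = (1/4)[(6) + (-1 + I) + (4) + (-1 - I)] = 8/4 = 2
  <chi_rho, chi_2> = (1/4)[1*(6)*conj(1) + 1*(-1 - I)*conj(-1) + 1*(-4)*conj(1) + 1*(-1 + I)*conj(-1)]
      = (1/4)[(6) + (1 + I) + (-4) + (1 - I)] = 4/4 = 1
  <chi_rho, chi_3> = (1/4)[1*(6)*conj(1) + 1*(-1 - I)*conj(-I) + 1*(-4)*conj(-1) + 1*(-1 + I)*conj(I)]
      = (1/4)[(6) + (1 - I) + (4) + (1 + I)] = 12/4 = 3
(Exp terms are combined using exp(i*s)*conj(exp(i*t)) = exp(i*(s-t)), and sums of them are collapsed using the identity that for every m > 1 the m distinct m-th roots of unity sum to 0, e.g. 1 + exp(2*I*pi/3) + exp(-2*I*pi/3) = 0.)
Dimension check: dim(rho) = sum (mult * dim) = 0*1 + 2*1 + 1*1 + 3*1 = 6 = chi_rho(e) = 6.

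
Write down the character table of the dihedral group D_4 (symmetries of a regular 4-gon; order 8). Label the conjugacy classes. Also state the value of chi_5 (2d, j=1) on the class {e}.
Conjugacy classes: {e} of size 1, {r^2} of size 1, {r^1, r^3} of size 2, {s, sr^2, ...} of size 2, {sr, sr^3, ...} of size 2.
Character table:
  irrep \ class              {e} (size 1)  {r^2} (size 1)  {r^1, r^3} (size 2)  {s, sr^2, ...} (size 2)  {sr, sr^3, ...} (size 2)
  chi_1 (triv)               1             1               1                    1                        1                       
  chi_2 (sign: r->1, s->-1)  1             1               1                    -1                       -1                      
  chi_3 (r->-1, s->1)        1             1               -1                   1                        -1                      
  chi_4 (r->-1, s->-1)       1             1               -1                   -1                       1                       
  chi_5 (2d, j=1)            2             -2              0                    0                        0                       

Spot check: chi_5 (2d, j=1) on {e} = 2.

Derivation: D_4 has order 2*4 = 8 with 5 conjugacy classes, hence 5 irreducibles. Sum of squared dims 1 + 1 + 1 + 1 + 4 = 8 = |G|. Linear characters come from the abelianisation; the 2-dimensional irreps have character r^k -> 2*cos(2*pi*j*k/4), reflections -> 0.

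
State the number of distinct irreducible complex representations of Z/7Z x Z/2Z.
14

The number of irreducible complex representations of a finite group equals its number of conjugacy classes. Z/7Z x Z/2Z is abelian of order 14, so every element is its own conjugacy class: 14 classes, so Z/7Z x Z/2Z (order 14) has exactly 14 irreducible complex representations.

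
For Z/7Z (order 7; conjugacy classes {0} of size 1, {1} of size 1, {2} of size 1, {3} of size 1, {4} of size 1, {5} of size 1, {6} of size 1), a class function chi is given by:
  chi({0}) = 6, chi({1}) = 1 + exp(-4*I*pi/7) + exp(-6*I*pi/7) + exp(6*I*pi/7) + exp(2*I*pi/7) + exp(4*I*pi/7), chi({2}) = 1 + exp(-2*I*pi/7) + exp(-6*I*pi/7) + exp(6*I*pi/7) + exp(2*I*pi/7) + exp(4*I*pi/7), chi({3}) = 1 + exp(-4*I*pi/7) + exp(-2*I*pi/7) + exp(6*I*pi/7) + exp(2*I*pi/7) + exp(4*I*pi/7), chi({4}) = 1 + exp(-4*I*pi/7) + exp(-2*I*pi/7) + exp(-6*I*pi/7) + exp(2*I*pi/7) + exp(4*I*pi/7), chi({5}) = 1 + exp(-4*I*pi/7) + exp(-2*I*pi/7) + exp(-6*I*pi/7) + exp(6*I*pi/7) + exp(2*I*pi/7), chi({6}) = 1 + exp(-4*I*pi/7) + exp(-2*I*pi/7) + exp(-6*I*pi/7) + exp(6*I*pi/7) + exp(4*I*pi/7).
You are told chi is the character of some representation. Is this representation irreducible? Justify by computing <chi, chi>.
Not irreducible (reducible): <chi, chi> = 6 > 1.

Proof sketch: <chi, chi> = (1/|G|) sum_C |C| * |chi(C)|^2 = (1/7)[1*|6|^2 + 1*|1 + exp(-4*I*pi/7) + exp(-6*I*pi/7) + exp(6*I*pi/7) + exp(2*I*pi/7) + exp(4*I*pi/7)|^2 + 1*|1 + exp(-2*I*pi/7) + exp(-6*I*pi/7) + exp(6*I*pi/7) + exp(2*I*pi/7) + exp(4*I*pi/7)|^2 + 1*|1 + exp(-4*I*pi/7) + exp(-2*I*pi/7) + exp(6*I*pi/7) + exp(2*I*pi/7) + exp(4*I*pi/7)|^2 + 1*|1 + exp(-4*I*pi/7) + exp(-2*I*pi/7) + exp(-6*I*pi/7) + exp(2*I*pi/7) + exp(4*I*pi/7)|^2 + 1*|1 + exp(-4*I*pi/7) + exp(-2*I*pi/7) + exp(-6*I*pi/7) + exp(6*I*pi/7) + exp(2*I*pi/7)|^2 + 1*|1 + exp(-4*I*pi/7) + exp(-2*I*pi/7) + exp(-6*I*pi/7) + exp(6*I*pi/7) + exp(4*I*pi/7)|^2]
  = (1/7)[(36) + (1) + (1) + (1) + (1) + (1) + (1)] = 42/7 = 6.
(Exp terms are combined using exp(i*s)*conj(exp(i*t)) = exp(i*(s-t)), and sums of them are collapsed using the identity that for every m > 1 the m distinct m-th roots of unity sum to 0, e.g. 1 + exp(2*I*pi/3) + exp(-2*I*pi/3) = 0.)
A character is irreducible iff <chi, chi> = 1, so this representation is reducible.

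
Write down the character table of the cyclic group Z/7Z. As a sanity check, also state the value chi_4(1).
Character table of Z/7Z (irreps indexed chi_0,...,chi_6 with chi_k(m) = zeta_7^(k*m), zeta_7 = exp(2*pi*i/7)):
  irrep \ class  {0} (size 1)  {1} (size 1)    {2} (size 1)    {3} (size 1)    {4} (size 1)    {5} (size 1)    {6} (size 1)  
  chi_0          1             1               1               1               1               1               1             
  chi_1          1             exp(2*I*pi/7)   exp(4*I*pi/7)   exp(6*I*pi/7)   exp(-6*I*pi/7)  exp(-4*I*pi/7)  exp(-2*I*pi/7)
  chi_2          1             exp(4*I*pi/7)   exp(-6*I*pi/7)  exp(-2*I*pi/7)  exp(2*I*pi/7)   exp(6*I*pi/7)   exp(-4*I*pi/7)
  chi_3          1             exp(6*I*pi/7)   exp(-2*I*pi/7)  exp(4*I*pi/7)   exp(-4*I*pi/7)  exp(2*I*pi/7)   exp(-6*I*pi/7)
  chi_4          1             exp(-6*I*pi/7)  exp(2*I*pi/7)   exp(-4*I*pi/7)  exp(4*I*pi/7)   exp(-2*I*pi/7)  exp(6*I*pi/7) 
  chi_5          1             exp(-4*I*pi/7)  exp(6*I*pi/7)   exp(2*I*pi/7)   exp(-2*I*pi/7)  exp(-6*I*pi/7)  exp(4*I*pi/7) 
  chi_6          1             exp(-2*I*pi/7)  exp(-4*I*pi/7)  exp(-6*I*pi/7)  exp(6*I*pi/7)   exp(4*I*pi/7)   exp(2*I*pi/7) 

Spot check: chi_4(1) = zeta_7^(4*1) = zeta_7^4 = exp(-6*I*pi/7).

Working: Z/7Z is abelian, so all 7 irreducible complex representations are 1-dimensional. They are given by chi_k(m) = zeta_7^(k*m) for k = 0,...,6. Row orthogonality: sum_m chi_k(m) conj(chi_l(m)) = 7 * [k = l].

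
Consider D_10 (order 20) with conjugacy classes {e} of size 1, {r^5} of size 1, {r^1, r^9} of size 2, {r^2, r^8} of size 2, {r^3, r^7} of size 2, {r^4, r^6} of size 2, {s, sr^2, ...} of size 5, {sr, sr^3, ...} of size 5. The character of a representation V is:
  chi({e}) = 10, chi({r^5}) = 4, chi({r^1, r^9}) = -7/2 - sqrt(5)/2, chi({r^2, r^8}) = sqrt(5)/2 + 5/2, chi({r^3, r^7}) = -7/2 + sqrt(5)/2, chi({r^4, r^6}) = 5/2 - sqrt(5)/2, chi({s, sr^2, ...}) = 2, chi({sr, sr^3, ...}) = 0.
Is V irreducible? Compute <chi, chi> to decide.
Not irreducible (reducible): <chi, chi> = 11 > 1.

Working: <chi, chi> = (1/|G|) sum_C |C| * |chi(C)|^2 = (1/20)[1*|10|^2 + 1*|4|^2 + 2*|-7/2 - sqrt(5)/2|^2 + 2*|sqrt(5)/2 + 5/2|^2 + 2*|-7/2 + sqrt(5)/2|^2 + 2*|5/2 - sqrt(5)/2|^2 + 5*|2|^2 + 5*|0|^2]
  = (1/20)[(100) + (16) + (7*sqrt(5) + 27) + (5*sqrt(5) + 15) + (27 - 7*sqrt(5)) + (15 - 5*sqrt(5)) + (20) + (0)] = 220/20 = 11.
A character is irreducible iff <chi, chi> = 1, so this representation is reducible.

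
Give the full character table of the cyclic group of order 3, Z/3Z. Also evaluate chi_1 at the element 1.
Character table of Z/3Z (irreps indexed chi_0,...,chi_2 with chi_k(m) = zeta_3^(k*m), zeta_3 = exp(2*pi*i/3)):
  irrep \ class  {0} (size 1)  {1} (size 1)    {2} (size 1)  
  chi_0          1             1               1             
  chi_1          1             exp(2*I*pi/3)   exp(-2*I*pi/3)
  chi_2          1             exp(-2*I*pi/3)  exp(2*I*pi/3) 

Spot check: chi_1(1) = zeta_3^(1*1) = zeta_3^1 = exp(2*I*pi/3).

Z/3Z is abelian, so all 3 irreducible complex representations are 1-dimensional. They are given by chi_k(m) = zeta_3^(k*m) for k = 0,...,2. Row orthogonality: sum_m chi_k(m) conj(chi_l(m)) = 3 * [k = l].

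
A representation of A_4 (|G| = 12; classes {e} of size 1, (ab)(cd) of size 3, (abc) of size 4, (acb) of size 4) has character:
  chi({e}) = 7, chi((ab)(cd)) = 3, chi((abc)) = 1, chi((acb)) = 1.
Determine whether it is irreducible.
Not irreducible (reducible): <chi, chi> = 7 > 1.

Derivation: <chi, chi> = (1/|G|) sum_C |C| * |chi(C)|^2 = (1/12)[1*|7|^2 + 3*|3|^2 + 4*|1|^2 + 4*|1|^2]
  = (1/12)[(49) + (27) + (4) + (4)] = 84/12 = 7.
(Exp terms are combined using exp(i*s)*conj(exp(i*t)) = exp(i*(s-t)), and sums of them are collapsed using the identity that for every m > 1 the m distinct m-th roots of unity sum to 0, e.g. 1 + exp(2*I*pi/3) + exp(-2*I*pi/3) = 0.)
A character is irreducible iff <chi, chi> = 1, so this representation is reducible.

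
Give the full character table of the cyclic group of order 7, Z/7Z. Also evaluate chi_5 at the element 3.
Character table of Z/7Z (irreps indexed chi_0,...,chi_6 with chi_k(m) = zeta_7^(k*m), zeta_7 = exp(2*pi*i/7)):
  irrep \ class  {0} (size 1)  {1} (size 1)    {2} (size 1)    {3} (size 1)    {4} (size 1)    {5} (size 1)    {6} (size 1)  
  chi_0          1             1               1               1               1               1               1             
  chi_1          1             exp(2*I*pi/7)   exp(4*I*pi/7)   exp(6*I*pi/7)   exp(-6*I*pi/7)  exp(-4*I*pi/7)  exp(-2*I*pi/7)
  chi_2          1             exp(4*I*pi/7)   exp(-6*I*pi/7)  exp(-2*I*pi/7)  exp(2*I*pi/7)   exp(6*I*pi/7)   exp(-4*I*pi/7)
  chi_3          1             exp(6*I*pi/7)   exp(-2*I*pi/7)  exp(4*I*pi/7)   exp(-4*I*pi/7)  exp(2*I*pi/7)   exp(-6*I*pi/7)
  chi_4          1             exp(-6*I*pi/7)  exp(2*I*pi/7)   exp(-4*I*pi/7)  exp(4*I*pi/7)   exp(-2*I*pi/7)  exp(6*I*pi/7) 
  chi_5          1             exp(-4*I*pi/7)  exp(6*I*pi/7)   exp(2*I*pi/7)   exp(-2*I*pi/7)  exp(-6*I*pi/7)  exp(4*I*pi/7) 
  chi_6          1             exp(-2*I*pi/7)  exp(-4*I*pi/7)  exp(-6*I*pi/7)  exp(6*I*pi/7)   exp(4*I*pi/7)   exp(2*I*pi/7) 

Spot check: chi_5(3) = zeta_7^(5*3) = zeta_7^15 = exp(2*I*pi/7).

Derivation: Z/7Z is abelian, so all 7 irreducible complex representations are 1-dimensional. They are given by chi_k(m) = zeta_7^(k*m) for k = 0,...,6. Row orthogonality: sum_m chi_k(m) conj(chi_l(m)) = 7 * [k = l].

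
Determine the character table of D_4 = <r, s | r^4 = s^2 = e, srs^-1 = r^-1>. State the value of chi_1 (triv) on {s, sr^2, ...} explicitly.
Conjugacy classes: {e} of size 1, {r^2} of size 1, {r^1, r^3} of size 2, {s, sr^2, ...} of size 2, {sr, sr^3, ...} of size 2.
Character table:
  irrep \ class              {e} (size 1)  {r^2} (size 1)  {r^1, r^3} (size 2)  {s, sr^2, ...} (size 2)  {sr, sr^3, ...} (size 2)
  chi_1 (triv)               1             1               1                    1                        1                       
  chi_2 (sign: r->1, s->-1)  1             1               1                    -1                       -1                      
  chi_3 (r->-1, s->1)        1             1               -1                   1                        -1                      
  chi_4 (r->-1, s->-1)       1             1               -1                   -1                       1                       
  chi_5 (2d, j=1)            2             -2              0                    0                        0                       

Spot check: chi_1 (triv) on {s, sr^2, ...} = 1.

Justification: D_4 has order 2*4 = 8 with 5 conjugacy classes, hence 5 irreducibles. Sum of squared dims 1 + 1 + 1 + 1 + 4 = 8 = |G|. Linear characters come from the abelianisation; the 2-dimensional irreps have character r^k -> 2*cos(2*pi*j*k/4), reflections -> 0.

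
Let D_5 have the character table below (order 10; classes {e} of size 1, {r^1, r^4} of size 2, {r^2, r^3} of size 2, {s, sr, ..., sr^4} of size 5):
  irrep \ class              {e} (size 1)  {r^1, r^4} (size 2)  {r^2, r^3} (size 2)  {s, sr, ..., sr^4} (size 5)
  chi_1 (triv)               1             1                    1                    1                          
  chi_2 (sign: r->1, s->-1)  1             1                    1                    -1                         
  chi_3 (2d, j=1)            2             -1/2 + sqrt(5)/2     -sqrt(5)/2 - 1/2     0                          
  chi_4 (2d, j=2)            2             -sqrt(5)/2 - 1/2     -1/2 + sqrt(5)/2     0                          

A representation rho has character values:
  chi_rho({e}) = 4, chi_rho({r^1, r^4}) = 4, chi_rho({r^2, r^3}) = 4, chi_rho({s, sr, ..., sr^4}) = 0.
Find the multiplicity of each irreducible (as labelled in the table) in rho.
Multiplicities: chi_1: 2, chi_2: 2, chi_3: 0, chi_4: 0.

Solution. Use <chi_rho, chi> = (1/|G|) sum_C |C| * chi_rho(C) * conj(chi(C)) with |G| = 10 for each irreducible chi in the table:
  <chi_rho, chi_1> = (1/10)[1*(4)*conj(1) + 2*(4)*conj(1) + 2*(4)*conj(1) + 5*(0)*conj(1)]
      = (1/10)[(4) + (8) + (8) + (0)] = 20/10 = 2
  <chi_rho, chi_2> = (1/10)[1*(4)*conj(1) + 2*(4)*conj(1) + 2*(4)*conj(1) + 5*(0)*conj(-1)]
      = (1/10)[(4) + (8) + (8) + (0)] = 20/10 = 2
  <chi_rho, chi_3> = (1/10)[1*(4)*conj(2) + 2*(4)*conj(-1/2 + sqrt(5)/2) + 2*(4)*conj(-sqrt(5)/2 - 1/2) + 5*(0)*conj(0)]
      = (1/10)[(8) + (-4 + 4*sqrt(5)) + (-4*sqrt(5) - 4) + (0)] = 0/10 = 0
  <chi_rho, chi_4> = (1/10)[1*(4)*conj(2) + 2*(4)*conj(-sqrt(5)/2 - 1/2) + 2*(4)*conj(-1/2 + sqrt(5)/2) + 5*(0)*conj(0)]
      = (1/10)[(8) + (-4*sqrt(5) - 4) + (-4 + 4*sqrt(5)) + (0)] = 0/10 = 0
Dimension check: dim(rho) = sum (mult * dim) = 2*1 + 2*1 + 0*2 + 0*2 = 4 = chi_rho(e) = 4.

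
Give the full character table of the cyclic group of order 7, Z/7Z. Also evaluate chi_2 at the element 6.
Character table of Z/7Z (irreps indexed chi_0,...,chi_6 with chi_k(m) = zeta_7^(k*m), zeta_7 = exp(2*pi*i/7)):
  irrep \ class  {0} (size 1)  {1} (size 1)    {2} (size 1)    {3} (size 1)    {4} (size 1)    {5} (size 1)    {6} (size 1)  
  chi_0          1             1               1               1               1               1               1             
  chi_1          1             exp(2*I*pi/7)   exp(4*I*pi/7)   exp(6*I*pi/7)   exp(-6*I*pi/7)  exp(-4*I*pi/7)  exp(-2*I*pi/7)
  chi_2          1             exp(4*I*pi/7)   exp(-6*I*pi/7)  exp(-2*I*pi/7)  exp(2*I*pi/7)   exp(6*I*pi/7)   exp(-4*I*pi/7)
  chi_3          1             exp(6*I*pi/7)   exp(-2*I*pi/7)  exp(4*I*pi/7)   exp(-4*I*pi/7)  exp(2*I*pi/7)   exp(-6*I*pi/7)
  chi_4          1             exp(-6*I*pi/7)  exp(2*I*pi/7)   exp(-4*I*pi/7)  exp(4*I*pi/7)   exp(-2*I*pi/7)  exp(6*I*pi/7) 
  chi_5          1             exp(-4*I*pi/7)  exp(6*I*pi/7)   exp(2*I*pi/7)   exp(-2*I*pi/7)  exp(-6*I*pi/7)  exp(4*I*pi/7) 
  chi_6          1             exp(-2*I*pi/7)  exp(-4*I*pi/7)  exp(-6*I*pi/7)  exp(6*I*pi/7)   exp(4*I*pi/7)   exp(2*I*pi/7) 

Spot check: chi_2(6) = zeta_7^(2*6) = zeta_7^12 = exp(-4*I*pi/7).

Solution. Z/7Z is abelian, so all 7 irreducible complex representations are 1-dimensional. They are given by chi_k(m) = zeta_7^(k*m) for k = 0,...,6. Row orthogonality: sum_m chi_k(m) conj(chi_l(m)) = 7 * [k = l].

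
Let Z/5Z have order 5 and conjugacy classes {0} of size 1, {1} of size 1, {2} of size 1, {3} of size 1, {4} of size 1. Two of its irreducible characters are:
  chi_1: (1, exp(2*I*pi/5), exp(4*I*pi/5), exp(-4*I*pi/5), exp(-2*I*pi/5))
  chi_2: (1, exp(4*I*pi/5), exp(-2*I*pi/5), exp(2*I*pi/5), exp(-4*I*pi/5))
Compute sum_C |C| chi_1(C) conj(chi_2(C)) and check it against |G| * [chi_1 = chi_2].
Sum = 0; so <chi_1, chi_2> = 0 (distinct irreducibles are orthogonal).

Explanation: Compute term by term over conjugacy classes (|C| * chi_1(C) * conj(chi_2(C))):
  1*(1)*conj(1) + 1*(exp(2*I*pi/5))*conj(exp(4*I*pi/5)) + 1*(exp(4*I*pi/5))*conj(exp(-2*I*pi/5)) + 1*(exp(-4*I*pi/5))*conj(exp(2*I*pi/5)) + 1*(exp(-2*I*pi/5))*conj(exp(-4*I*pi/5))
  = (1) + (exp(-2*I*pi/5)) + (exp(-4*I*pi/5)) + (exp(4*I*pi/5)) + (exp(2*I*pi/5))
  = 0.
(Exp terms are combined using exp(i*s)*conj(exp(i*t)) = exp(i*(s-t)), and sums of them are collapsed using the identity that for every m > 1 the m distinct m-th roots of unity sum to 0, e.g. 1 + exp(2*I*pi/3) + exp(-2*I*pi/3) = 0.)
Dividing by |G| = 5 gives 0/5 = 0, matching the row-orthogonality relation <chi_1, chi_2> = [chi_1 = chi_2].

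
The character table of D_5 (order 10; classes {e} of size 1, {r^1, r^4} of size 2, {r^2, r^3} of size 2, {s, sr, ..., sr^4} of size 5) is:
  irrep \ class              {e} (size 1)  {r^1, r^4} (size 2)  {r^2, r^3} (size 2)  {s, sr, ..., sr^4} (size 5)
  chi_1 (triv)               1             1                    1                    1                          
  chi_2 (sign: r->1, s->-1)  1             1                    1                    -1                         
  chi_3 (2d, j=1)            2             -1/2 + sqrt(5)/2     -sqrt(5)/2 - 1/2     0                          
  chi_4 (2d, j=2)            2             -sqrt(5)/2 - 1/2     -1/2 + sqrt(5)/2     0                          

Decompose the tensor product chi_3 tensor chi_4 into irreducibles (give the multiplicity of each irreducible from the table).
chi_3 tensor chi_4 = chi_3 + chi_4 (all other irreducibles have multiplicity 0).

Derivation: The character of a tensor product is the pointwise product (chi_3 * chi_4)(C) = chi_3(C) * chi_4(C):
  {e}: (2)*(2), {r^1, r^4}: (-1/2 + sqrt(5)/2)*(-sqrt(5)/2 - 1/2), {r^2, r^3}: (-sqrt(5)/2 - 1/2)*(-1/2 + sqrt(5)/2), {s, sr, ..., sr^4}: (0)*(0)
so (chi_3 * chi_4) takes values
  {e} -> 4, {r^1, r^4} -> -1, {r^2, r^3} -> -1, {s, sr, ..., sr^4} -> 0.
Now take the inner product of this character with each irreducible chi from the table, <chi_3*chi_4, chi> = (1/10) sum_C |C| (chi_3*chi_4)(C) conj(chi(C)):
  <chi_3*chi_4, chi_1> = (1/10)[1*(4)*conj(1) + 2*(-1)*conj(1) + 2*(-1)*conj(1) + 5*(0)*conj(1)]
      = (1/10)[(4) + (-2) + (-2) + (0)] = 0/10 = 0
  <chi_3*chi_4, chi_2> = (1/10)[1*(4)*conj(1) + 2*(-1)*conj(1) + 2*(-1)*conj(1) + 5*(0)*conj(-1)]
      = (1/10)[(4) + (-2) + (-2) + (0)] = 0/10 = 0
  <chi_3*chi_4, chi_3> = (1/10)[1*(4)*conj(2) + 2*(-1)*conj(-1/2 + sqrt(5)/2) + 2*(-1)*conj(-sqrt(5)/2 - 1/2) + 5*(0)*conj(0)]
      = (1/10)[(8) + (1 - sqrt(5)) + (1 + sqrt(5)) + (0)] = 10/10 = 1
  <chi_3*chi_4, chi_4> = (1/10)[1*(4)*conj(2) + 2*(-1)*conj(-sqrt(5)/2 - 1/2) + 2*(-1)*conj(-1/2 + sqrt(5)/2) + 5*(0)*conj(0)]
      = (1/10)[(8) + (1 + sqrt(5)) + (1 - sqrt(5)) + (0)] = 10/10 = 1
Hence the multiplicities are chi_3: 1, chi_4: 1. Dimension check: dim(chi_3)*dim(chi_4) = 2*2 = 4 and sum (mult * dim) = 1*2 + 1*2 = 4.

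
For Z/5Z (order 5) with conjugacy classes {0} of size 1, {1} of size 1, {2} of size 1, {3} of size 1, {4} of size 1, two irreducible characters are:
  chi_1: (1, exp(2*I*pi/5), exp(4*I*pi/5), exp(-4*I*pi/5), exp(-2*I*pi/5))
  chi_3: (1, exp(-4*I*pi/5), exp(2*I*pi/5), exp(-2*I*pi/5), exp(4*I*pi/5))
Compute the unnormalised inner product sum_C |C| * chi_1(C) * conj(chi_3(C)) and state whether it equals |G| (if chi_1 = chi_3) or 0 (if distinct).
Sum = 0; so <chi_1, chi_3> = 0 (distinct irreducibles are orthogonal).

Why: Compute term by term over conjugacy classes (|C| * chi_1(C) * conj(chi_3(C))):
  1*(1)*conj(1) + 1*(exp(2*I*pi/5))*conj(exp(-4*I*pi/5)) + 1*(exp(4*I*pi/5))*conj(exp(2*I*pi/5)) + 1*(exp(-4*I*pi/5))*conj(exp(-2*I*pi/5)) + 1*(exp(-2*I*pi/5))*conj(exp(4*I*pi/5))
  = (1) + (exp(-4*I*pi/5)) + (exp(2*I*pi/5)) + (exp(-2*I*pi/5)) + (exp(4*I*pi/5))
  = 0.
(Exp terms are combined using exp(i*s)*conj(exp(i*t)) = exp(i*(s-t)), and sums of them are collapsed using the identity that for every m > 1 the m distinct m-th roots of unity sum to 0, e.g. 1 + exp(2*I*pi/3) + exp(-2*I*pi/3) = 0.)
Dividing by |G| = 5 gives 0/5 = 0, matching the row-orthogonality relation <chi_1, chi_3> = [chi_1 = chi_3].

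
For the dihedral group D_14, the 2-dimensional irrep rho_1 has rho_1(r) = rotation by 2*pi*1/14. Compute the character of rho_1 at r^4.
chi_{rho_1}(r^4) = 2*cos(2*pi*1*4/14) = -2*cos(3*pi/7)

Proof sketch: rho_1(r^4) is rotation by angle 2*pi*1*4/14, whose trace is 2*cos(2*pi*1*4/14) = -2*cos(3*pi/7).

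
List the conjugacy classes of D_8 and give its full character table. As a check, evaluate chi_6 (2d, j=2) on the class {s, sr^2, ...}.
Conjugacy classes: {e} of size 1, {r^4} of size 1, {r^1, r^7} of size 2, {r^2, r^6} of size 2, {r^3, r^5} of size 2, {s, sr^2, ...} of size 4, {sr, sr^3, ...} of size 4.
Character table:
  irrep \ class              {e} (size 1)  {r^4} (size 1)  {r^1, r^7} (size 2)  {r^2, r^6} (size 2)  {r^3, r^5} (size 2)  {s, sr^2, ...} (size 4)  {sr, sr^3, ...} (size 4)
  chi_1 (triv)               1             1               1                    1                    1                    1                        1                       
  chi_2 (sign: r->1, s->-1)  1             1               1                    1                    1                    -1                       -1                      
  chi_3 (r->-1, s->1)        1             1               -1                   1                    -1                   1                        -1                      
  chi_4 (r->-1, s->-1)       1             1               -1                   1                    -1                   -1                       1                       
  chi_5 (2d, j=1)            2             -2              sqrt(2)              0                    -sqrt(2)             0                        0                       
  chi_6 (2d, j=2)            2             2               0                    -2                   0                    0                        0                       
  chi_7 (2d, j=3)            2             -2              -sqrt(2)             0                    sqrt(2)              0                        0                       

Spot check: chi_6 (2d, j=2) on {s, sr^2, ...} = 0.

Justification: D_8 has order 2*8 = 16 with 7 conjugacy classes, hence 7 irreducibles. Sum of squared dims 1 + 1 + 1 + 1 + 4 + 4 + 4 = 16 = |G|. Linear characters come from the abelianisation; the 2-dimensional irreps have character r^k -> 2*cos(2*pi*j*k/8), reflections -> 0.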